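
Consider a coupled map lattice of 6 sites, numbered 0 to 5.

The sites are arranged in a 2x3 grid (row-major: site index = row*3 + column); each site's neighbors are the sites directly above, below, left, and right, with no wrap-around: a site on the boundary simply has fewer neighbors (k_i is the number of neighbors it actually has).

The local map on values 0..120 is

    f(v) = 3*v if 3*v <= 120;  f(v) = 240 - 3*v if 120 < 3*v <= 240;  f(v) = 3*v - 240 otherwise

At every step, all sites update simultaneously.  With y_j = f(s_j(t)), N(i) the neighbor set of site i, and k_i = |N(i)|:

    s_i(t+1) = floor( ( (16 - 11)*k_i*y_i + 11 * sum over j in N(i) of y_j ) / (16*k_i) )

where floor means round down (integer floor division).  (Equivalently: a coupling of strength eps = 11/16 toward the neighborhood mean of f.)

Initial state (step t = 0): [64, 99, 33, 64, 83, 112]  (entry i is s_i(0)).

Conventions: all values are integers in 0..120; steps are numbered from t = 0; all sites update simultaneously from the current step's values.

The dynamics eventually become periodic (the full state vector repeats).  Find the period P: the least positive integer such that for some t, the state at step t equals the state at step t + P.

Simulating step by step:
t=0: [64, 99, 33, 64, 83, 112]
t=1: [51, 53, 83, 34, 48, 67]
t=2: [90, 69, 44, 94, 80, 48]
t=3: [35, 41, 78, 23, 39, 67]
t=4: [96, 88, 55, 97, 88, 54]
t=5: [40, 41, 58, 40, 42, 58]
t=6: [118, 105, 83, 117, 105, 82]
t=7: [99, 68, 30, 99, 67, 30]
t=8: [49, 53, 71, 50, 54, 72]
t=9: [87, 70, 44, 86, 69, 43]
t=10: [23, 46, 82, 24, 46, 83]
t=11: [81, 72, 40, 81, 73, 39]
t=12: [10, 40, 85, 9, 39, 85]
t=13: [59, 74, 51, 58, 73, 50]
t=14: [48, 44, 64, 49, 46, 65]
t=15: [99, 90, 67, 97, 88, 65]
t=16: [45, 36, 37, 43, 36, 35]
t=17: [108, 108, 107, 107, 108, 108]
t=18: [82, 83, 83, 83, 83, 82]
t=19: [8, 8, 7, 7, 8, 8]
t=20: [22, 23, 23, 23, 23, 22]
t=21: [68, 68, 67, 67, 68, 68]
t=22: [37, 36, 36, 36, 36, 37]
t=23: [108, 108, 109, 109, 108, 108]
t=24: [85, 84, 84, 84, 84, 85]
t=25: [12, 12, 13, 13, 12, 12]
t=26: [37, 36, 36, 36, 36, 37]

Answer: 4
Key observation: The state at step 22, [37, 36, 36, 36, 36, 37], reappears at step 26 — and no state repeats earlier — so the cycle the system enters has period 4.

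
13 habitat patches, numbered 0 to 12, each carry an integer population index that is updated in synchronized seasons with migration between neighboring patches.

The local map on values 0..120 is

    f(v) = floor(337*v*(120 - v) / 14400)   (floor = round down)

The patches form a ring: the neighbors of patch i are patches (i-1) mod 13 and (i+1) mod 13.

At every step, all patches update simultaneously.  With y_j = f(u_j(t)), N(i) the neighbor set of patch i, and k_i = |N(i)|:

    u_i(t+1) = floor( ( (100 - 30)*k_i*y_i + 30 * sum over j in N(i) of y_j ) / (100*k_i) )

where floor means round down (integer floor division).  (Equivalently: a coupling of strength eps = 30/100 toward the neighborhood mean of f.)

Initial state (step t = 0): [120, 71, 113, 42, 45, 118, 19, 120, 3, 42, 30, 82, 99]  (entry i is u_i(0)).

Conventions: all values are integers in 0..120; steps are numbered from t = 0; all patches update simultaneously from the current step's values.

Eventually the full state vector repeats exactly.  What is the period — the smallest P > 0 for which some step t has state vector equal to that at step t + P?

Simulating step by step:
t=0: [120, 71, 113, 42, 45, 118, 19, 120, 3, 42, 30, 82, 99]
t=1: [19, 59, 36, 67, 66, 21, 31, 7, 17, 63, 66, 67, 44]
t=2: [55, 75, 74, 81, 77, 55, 54, 28, 43, 77, 83, 82, 73]
t=3: [81, 78, 77, 74, 77, 82, 79, 66, 74, 76, 72, 73, 79]
t=4: [73, 75, 77, 78, 76, 73, 75, 81, 79, 78, 79, 79, 75]
t=5: [79, 78, 77, 76, 78, 79, 77, 74, 74, 75, 75, 75, 77]
t=6: [75, 76, 77, 77, 76, 75, 77, 78, 78, 78, 78, 77, 76]
t=7: [78, 77, 77, 77, 77, 77, 77, 76, 76, 76, 76, 77, 77]
t=8: [76, 76, 77, 77, 77, 77, 77, 77, 78, 78, 77, 77, 76]
t=9: [78, 77, 77, 77, 77, 77, 77, 76, 76, 76, 76, 77, 77]

Answer: 2
Key observation: The state at step 7, [78, 77, 77, 77, 77, 77, 77, 76, 76, 76, 76, 77, 77], reappears at step 9 — and no state repeats earlier — so the cycle the system enters has period 2.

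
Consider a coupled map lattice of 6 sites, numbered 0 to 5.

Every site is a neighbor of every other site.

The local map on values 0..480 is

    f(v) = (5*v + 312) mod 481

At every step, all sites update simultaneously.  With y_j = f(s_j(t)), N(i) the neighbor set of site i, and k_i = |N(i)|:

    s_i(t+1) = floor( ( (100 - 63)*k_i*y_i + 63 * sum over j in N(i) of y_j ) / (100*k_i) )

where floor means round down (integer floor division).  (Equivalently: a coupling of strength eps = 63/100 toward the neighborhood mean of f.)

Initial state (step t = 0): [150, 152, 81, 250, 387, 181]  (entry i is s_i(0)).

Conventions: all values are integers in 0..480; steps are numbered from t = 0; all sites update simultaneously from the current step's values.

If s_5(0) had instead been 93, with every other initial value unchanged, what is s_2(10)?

Simulating step by step:
t=0: [150, 152, 81, 250, 387, 93]
t=1: [173, 176, 206, 178, 227, 221]
t=2: [244, 248, 284, 250, 193, 303]
t=3: [186, 191, 234, 193, 241, 258]
t=4: [215, 222, 157, 224, 165, 186]
t=5: [348, 357, 278, 359, 287, 313]
t=6: [217, 228, 249, 231, 260, 292]
t=7: [242, 138, 163, 141, 177, 216]
t=8: [145, 136, 166, 139, 183, 231]
t=9: [96, 85, 121, 88, 142, 83]
t=10: [274, 261, 305, 265, 213, 259]

Answer: s_2(10) = 305
Key observation: This trace re-runs the system from the modified initial state.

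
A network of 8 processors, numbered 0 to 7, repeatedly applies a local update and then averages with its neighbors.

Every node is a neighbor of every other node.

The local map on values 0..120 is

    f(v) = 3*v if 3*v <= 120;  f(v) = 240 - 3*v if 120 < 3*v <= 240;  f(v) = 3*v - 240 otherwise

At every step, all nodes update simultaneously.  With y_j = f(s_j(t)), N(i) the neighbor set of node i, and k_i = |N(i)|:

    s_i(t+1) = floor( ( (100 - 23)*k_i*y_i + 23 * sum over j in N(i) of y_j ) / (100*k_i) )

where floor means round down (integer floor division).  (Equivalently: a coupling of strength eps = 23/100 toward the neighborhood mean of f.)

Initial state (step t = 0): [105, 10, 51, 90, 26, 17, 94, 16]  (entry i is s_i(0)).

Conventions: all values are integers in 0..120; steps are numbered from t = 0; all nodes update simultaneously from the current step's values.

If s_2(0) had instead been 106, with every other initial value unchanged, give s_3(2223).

Answer: s_3(2223) = 72
Key observation: The state at step 30, [33, 24, 24, 24, 24, 24, 24, 24], reappears at step 32: the system is in a cycle of period 2 from step 30 on.  Therefore the state at step 2223 equals the state at step 30 + ((2223 - 30) mod 2) = 31, which is [92, 72, 72, 72, 72, 72, 72, 72].

Derivation:
t=0: [105, 10, 106, 90, 26, 17, 94, 16]
t=1: [69, 36, 71, 36, 71, 51, 45, 49]
t=2: [43, 98, 39, 98, 39, 83, 96, 87]
t=3: [99, 57, 103, 57, 103, 24, 52, 32]
t=4: [61, 70, 70, 70, 70, 72, 81, 89]
t=5: [49, 29, 29, 29, 29, 25, 9, 27]
t=6: [89, 84, 84, 84, 84, 75, 40, 80]
t=7: [26, 15, 15, 15, 15, 17, 95, 6]
t=8: [69, 45, 45, 45, 45, 49, 45, 25]
t=9: [48, 101, 101, 101, 101, 92, 101, 79]
t=10: [85, 61, 61, 61, 61, 41, 61, 16]
t=11: [26, 57, 57, 57, 57, 101, 57, 50]
t=12: [76, 69, 69, 69, 69, 65, 69, 85]
t=13: [16, 32, 32, 32, 32, 40, 32, 18]
t=14: [58, 93, 93, 93, 93, 111, 93, 62]
t=15: [62, 42, 42, 42, 42, 81, 42, 53]
t=16: [63, 107, 107, 107, 107, 25, 107, 82]
t=17: [55, 77, 77, 77, 77, 72, 77, 22]
t=18: [62, 13, 13, 13, 13, 24, 13, 55]
t=19: [52, 41, 41, 41, 41, 66, 41, 68]
t=20: [86, 110, 110, 110, 110, 55, 110, 51]
t=21: [33, 87, 87, 87, 87, 75, 87, 84]
t=22: [80, 23, 23, 23, 23, 18, 23, 16]
t=23: [14, 65, 65, 65, 65, 54, 65, 50]
t=24: [45, 47, 47, 47, 47, 71, 47, 80]
t=25: [98, 93, 93, 93, 93, 40, 93, 20]
t=26: [53, 42, 42, 42, 42, 102, 42, 58]
t=27: [85, 109, 109, 109, 109, 74, 109, 74]
t=28: [27, 80, 80, 80, 80, 29, 80, 29]
t=29: [68, 8, 8, 8, 8, 72, 8, 72]
t=30: [33, 24, 24, 24, 24, 24, 24, 24]
t=31: [92, 72, 72, 72, 72, 72, 72, 72]
t=32: [33, 24, 24, 24, 24, 24, 24, 24]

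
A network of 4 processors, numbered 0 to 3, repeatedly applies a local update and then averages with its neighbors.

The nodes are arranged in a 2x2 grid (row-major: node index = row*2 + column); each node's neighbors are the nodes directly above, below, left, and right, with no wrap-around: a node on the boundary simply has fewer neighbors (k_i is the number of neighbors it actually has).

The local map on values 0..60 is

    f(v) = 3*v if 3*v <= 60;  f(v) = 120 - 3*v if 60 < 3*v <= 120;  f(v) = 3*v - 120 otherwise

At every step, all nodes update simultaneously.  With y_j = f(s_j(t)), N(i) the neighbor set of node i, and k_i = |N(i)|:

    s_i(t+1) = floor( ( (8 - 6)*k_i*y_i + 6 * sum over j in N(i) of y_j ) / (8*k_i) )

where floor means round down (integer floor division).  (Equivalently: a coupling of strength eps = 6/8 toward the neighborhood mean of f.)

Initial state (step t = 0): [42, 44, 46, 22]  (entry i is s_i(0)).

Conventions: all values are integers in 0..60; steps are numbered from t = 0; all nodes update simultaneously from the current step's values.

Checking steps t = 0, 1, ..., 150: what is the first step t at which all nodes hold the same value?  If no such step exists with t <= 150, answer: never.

Simulating step by step:
t=0: [42, 44, 46, 22]  (not all equal)
t=1: [12, 25, 27, 24]  (not all equal)
t=2: [40, 42, 41, 43]  (not all equal)
t=3: [3, 4, 4, 5]  (not all equal)
t=4: [11, 12, 12, 12]  (not all equal)
t=5: [35, 34, 34, 36]  (not all equal)
t=6: [17, 14, 14, 16]  (not all equal)
t=7: [44, 47, 47, 43]  (not all equal)
t=8: [18, 13, 13, 18]  (not all equal)
t=9: [42, 50, 50, 42]  (not all equal)
t=10: [24, 12, 12, 24]  (not all equal)
t=11: [39, 45, 45, 39]  (not all equal)
t=12: [12, 6, 6, 12]  (not all equal)
t=13: [22, 31, 31, 22]  (not all equal)
t=14: [33, 47, 47, 33]  (not all equal)
t=15: [21, 21, 21, 21]  (all equal)

Answer: 15
Key observation: Synchronization is absorbing here: once all nodes are equal they stay equal, and step 15 is the first all-equal step.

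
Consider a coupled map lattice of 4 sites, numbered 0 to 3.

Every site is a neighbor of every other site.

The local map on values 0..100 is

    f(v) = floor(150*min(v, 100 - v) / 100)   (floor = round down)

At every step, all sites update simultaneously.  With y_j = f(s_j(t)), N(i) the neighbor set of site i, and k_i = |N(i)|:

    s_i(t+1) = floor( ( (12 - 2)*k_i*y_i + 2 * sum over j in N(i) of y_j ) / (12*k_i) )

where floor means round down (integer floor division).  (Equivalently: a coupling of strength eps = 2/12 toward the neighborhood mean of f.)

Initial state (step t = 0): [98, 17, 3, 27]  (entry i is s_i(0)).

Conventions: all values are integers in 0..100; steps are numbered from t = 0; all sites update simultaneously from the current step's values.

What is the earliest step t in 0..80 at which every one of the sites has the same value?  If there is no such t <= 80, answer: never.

Simulating step by step:
t=0: [98, 17, 3, 27]  (not all equal)
t=1: [6, 23, 7, 35]  (not all equal)
t=2: [12, 32, 13, 46]  (not all equal)
t=3: [22, 45, 23, 62]  (not all equal)
t=4: [36, 62, 37, 54]  (not all equal)
t=5: [55, 57, 55, 66]  (not all equal)
t=6: [65, 63, 65, 53]  (not all equal)
t=7: [53, 55, 53, 67]  (not all equal)
t=8: [68, 66, 68, 52]  (not all equal)
t=9: [49, 51, 49, 68]  (not all equal)
t=10: [71, 71, 71, 52]  (not all equal)
t=11: [44, 44, 44, 67]  (not all equal)
t=12: [65, 65, 65, 51]  (not all equal)
t=13: [53, 53, 53, 69]  (not all equal)
t=14: [68, 68, 68, 50]  (not all equal)
t=15: [49, 49, 49, 70]  (not all equal)
t=16: [71, 71, 71, 49]  (not all equal)
t=17: [44, 44, 44, 68]  (not all equal)
t=18: [65, 65, 65, 51]  (not all equal)

Answer: never
Key observation: The state at step 12 reappears at step 18 — the system is in a cycle of period 6 from step 12 on.  No step 0..18 is synchronized, and the cycle repeats forever, so no step up to 80 (or ever) has all sites equal.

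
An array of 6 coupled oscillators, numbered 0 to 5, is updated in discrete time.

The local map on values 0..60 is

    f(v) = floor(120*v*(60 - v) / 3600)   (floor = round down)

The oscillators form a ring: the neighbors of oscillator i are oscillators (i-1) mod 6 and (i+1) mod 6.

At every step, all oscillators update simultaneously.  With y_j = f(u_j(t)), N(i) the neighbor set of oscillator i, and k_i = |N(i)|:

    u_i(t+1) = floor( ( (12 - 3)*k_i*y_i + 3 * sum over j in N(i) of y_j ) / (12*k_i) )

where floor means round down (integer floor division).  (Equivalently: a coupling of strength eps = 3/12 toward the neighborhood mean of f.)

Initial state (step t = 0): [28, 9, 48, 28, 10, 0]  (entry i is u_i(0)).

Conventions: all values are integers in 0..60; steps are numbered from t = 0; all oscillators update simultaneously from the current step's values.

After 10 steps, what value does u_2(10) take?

Simulating step by step:
t=0: [28, 9, 48, 28, 10, 0]
t=1: [23, 17, 19, 26, 15, 5]
t=2: [25, 24, 25, 27, 21, 13]
t=3: [27, 28, 28, 28, 26, 22]
t=4: [28, 29, 29, 29, 28, 27]
t=5: [29, 29, 29, 29, 29, 29]
t=6: [29, 29, 29, 29, 29, 29]
t=7: [29, 29, 29, 29, 29, 29]
t=8: [29, 29, 29, 29, 29, 29]
t=9: [29, 29, 29, 29, 29, 29]
t=10: [29, 29, 29, 29, 29, 29]

Answer: u_2(10) = 29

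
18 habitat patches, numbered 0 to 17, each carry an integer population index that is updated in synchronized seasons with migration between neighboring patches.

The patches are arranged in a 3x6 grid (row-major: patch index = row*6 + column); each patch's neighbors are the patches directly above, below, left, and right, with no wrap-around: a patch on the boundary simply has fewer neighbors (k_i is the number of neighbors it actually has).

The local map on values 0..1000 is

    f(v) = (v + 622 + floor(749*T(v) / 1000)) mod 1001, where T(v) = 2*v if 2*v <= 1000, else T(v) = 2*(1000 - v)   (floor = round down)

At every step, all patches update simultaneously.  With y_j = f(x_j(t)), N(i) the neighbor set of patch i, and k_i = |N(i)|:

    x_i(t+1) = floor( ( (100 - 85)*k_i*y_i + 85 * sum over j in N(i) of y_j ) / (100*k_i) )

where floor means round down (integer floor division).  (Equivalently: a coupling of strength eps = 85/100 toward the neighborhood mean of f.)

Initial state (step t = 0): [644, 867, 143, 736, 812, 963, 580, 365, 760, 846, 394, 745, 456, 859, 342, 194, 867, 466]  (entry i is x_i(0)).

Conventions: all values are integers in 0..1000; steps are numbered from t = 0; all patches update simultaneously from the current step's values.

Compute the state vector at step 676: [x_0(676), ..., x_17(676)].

Answer: [747, 747, 747, 747, 747, 747, 747, 747, 747, 747, 747, 747, 747, 747, 747, 747, 747, 747]
Key observation: The state at step 8, [747, 747, 747, 747, 747, 747, 747, 747, 747, 747, 747, 747, 747, 747, 747, 747, 747, 747], reappears at step 10: the system is in a cycle of period 2 from step 8 on.  Therefore the state at step 676 equals the state at step 8 + ((676 - 8) mod 2) = 8, which is [747, 747, 747, 747, 747, 747, 747, 747, 747, 747, 747, 747, 747, 747, 747, 747, 747, 747].

Derivation:
t=0: [644, 867, 143, 736, 812, 963, 580, 365, 760, 846, 394, 745, 456, 859, 342, 194, 867, 466]
t=1: [764, 757, 764, 789, 672, 716, 716, 706, 681, 572, 695, 686, 760, 604, 506, 542, 526, 727]
t=2: [749, 746, 747, 776, 757, 777, 750, 774, 798, 789, 806, 765, 782, 795, 823, 852, 802, 807]
t=3: [745, 742, 735, 737, 729, 738, 737, 733, 727, 717, 729, 724, 733, 723, 712, 714, 710, 726]
t=4: [749, 750, 752, 755, 752, 755, 751, 753, 757, 756, 759, 754, 754, 756, 759, 763, 759, 760]
t=5: [745, 744, 743, 743, 742, 743, 744, 743, 742, 741, 742, 741, 743, 742, 741, 740, 740, 741]
t=6: [747, 747, 748, 748, 748, 748, 747, 748, 748, 749, 749, 748, 748, 748, 749, 749, 749, 749]
t=7: [746, 746, 746, 745, 745, 746, 746, 746, 745, 745, 745, 745, 746, 745, 745, 745, 745, 745]
t=8: [747, 747, 747, 747, 747, 747, 747, 747, 747, 747, 747, 747, 747, 747, 747, 747, 747, 747]
t=9: [746, 746, 746, 746, 746, 746, 746, 746, 746, 746, 746, 746, 746, 746, 746, 746, 746, 746]
t=10: [747, 747, 747, 747, 747, 747, 747, 747, 747, 747, 747, 747, 747, 747, 747, 747, 747, 747]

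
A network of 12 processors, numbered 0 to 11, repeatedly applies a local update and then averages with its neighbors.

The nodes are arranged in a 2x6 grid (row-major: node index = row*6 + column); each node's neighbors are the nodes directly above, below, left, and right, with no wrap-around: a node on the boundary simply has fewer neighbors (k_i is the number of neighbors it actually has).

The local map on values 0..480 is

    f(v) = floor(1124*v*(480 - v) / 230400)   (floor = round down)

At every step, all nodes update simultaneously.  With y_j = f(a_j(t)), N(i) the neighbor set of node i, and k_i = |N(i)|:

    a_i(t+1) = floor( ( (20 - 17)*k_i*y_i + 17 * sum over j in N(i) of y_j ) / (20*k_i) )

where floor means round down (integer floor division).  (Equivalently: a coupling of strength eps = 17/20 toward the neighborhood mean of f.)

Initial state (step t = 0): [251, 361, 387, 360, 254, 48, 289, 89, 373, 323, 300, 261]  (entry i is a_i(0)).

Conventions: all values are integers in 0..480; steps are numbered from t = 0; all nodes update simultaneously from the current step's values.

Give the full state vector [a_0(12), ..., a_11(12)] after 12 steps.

Simulating step by step:
t=0: [251, 361, 387, 360, 254, 48, 289, 89, 373, 323, 300, 261]
t=1: [245, 208, 199, 230, 204, 252, 231, 215, 196, 226, 267, 196]
t=2: [278, 276, 275, 276, 278, 273, 278, 275, 275, 276, 275, 277]
t=3: [273, 274, 274, 274, 274, 273, 273, 274, 274, 274, 273, 274]
t=4: [275, 275, 275, 275, 275, 275, 275, 275, 275, 275, 275, 275]
t=5: [275, 275, 275, 275, 275, 275, 275, 275, 275, 275, 275, 275]
t=6: [275, 275, 275, 275, 275, 275, 275, 275, 275, 275, 275, 275]
t=7: [275, 275, 275, 275, 275, 275, 275, 275, 275, 275, 275, 275]
t=8: [275, 275, 275, 275, 275, 275, 275, 275, 275, 275, 275, 275]
t=9: [275, 275, 275, 275, 275, 275, 275, 275, 275, 275, 275, 275]
t=10: [275, 275, 275, 275, 275, 275, 275, 275, 275, 275, 275, 275]
t=11: [275, 275, 275, 275, 275, 275, 275, 275, 275, 275, 275, 275]
t=12: [275, 275, 275, 275, 275, 275, 275, 275, 275, 275, 275, 275]

Answer: [275, 275, 275, 275, 275, 275, 275, 275, 275, 275, 275, 275]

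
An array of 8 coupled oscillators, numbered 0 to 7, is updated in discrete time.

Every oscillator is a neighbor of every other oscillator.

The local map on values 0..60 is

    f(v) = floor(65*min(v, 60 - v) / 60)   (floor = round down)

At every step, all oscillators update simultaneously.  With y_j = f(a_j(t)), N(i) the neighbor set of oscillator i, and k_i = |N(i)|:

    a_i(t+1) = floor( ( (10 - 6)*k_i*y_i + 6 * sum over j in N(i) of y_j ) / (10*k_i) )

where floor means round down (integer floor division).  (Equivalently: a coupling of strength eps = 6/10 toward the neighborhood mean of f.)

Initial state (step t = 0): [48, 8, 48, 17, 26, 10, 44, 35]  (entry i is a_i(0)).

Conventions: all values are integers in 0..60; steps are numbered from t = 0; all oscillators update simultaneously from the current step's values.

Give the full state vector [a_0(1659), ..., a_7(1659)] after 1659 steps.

Answer: [30, 30, 30, 30, 30, 30, 30, 30]
Key observation: The state at step 13, [30, 30, 30, 30, 30, 30, 30, 30], reappears at step 15: the system is in a cycle of period 2 from step 13 on.  Therefore the state at step 1659 equals the state at step 13 + ((1659 - 13) mod 2) = 13, which is [30, 30, 30, 30, 30, 30, 30, 30].

Derivation:
t=0: [48, 8, 48, 17, 26, 10, 44, 35]
t=1: [15, 14, 15, 17, 20, 14, 16, 19]
t=2: [16, 16, 16, 17, 18, 16, 17, 18]
t=3: [17, 17, 17, 17, 18, 17, 17, 18]
t=4: [18, 18, 18, 18, 18, 18, 18, 18]
t=5: [19, 19, 19, 19, 19, 19, 19, 19]
t=6: [20, 20, 20, 20, 20, 20, 20, 20]
t=7: [21, 21, 21, 21, 21, 21, 21, 21]
t=8: [22, 22, 22, 22, 22, 22, 22, 22]
t=9: [23, 23, 23, 23, 23, 23, 23, 23]
t=10: [24, 24, 24, 24, 24, 24, 24, 24]
t=11: [26, 26, 26, 26, 26, 26, 26, 26]
t=12: [28, 28, 28, 28, 28, 28, 28, 28]
t=13: [30, 30, 30, 30, 30, 30, 30, 30]
t=14: [32, 32, 32, 32, 32, 32, 32, 32]
t=15: [30, 30, 30, 30, 30, 30, 30, 30]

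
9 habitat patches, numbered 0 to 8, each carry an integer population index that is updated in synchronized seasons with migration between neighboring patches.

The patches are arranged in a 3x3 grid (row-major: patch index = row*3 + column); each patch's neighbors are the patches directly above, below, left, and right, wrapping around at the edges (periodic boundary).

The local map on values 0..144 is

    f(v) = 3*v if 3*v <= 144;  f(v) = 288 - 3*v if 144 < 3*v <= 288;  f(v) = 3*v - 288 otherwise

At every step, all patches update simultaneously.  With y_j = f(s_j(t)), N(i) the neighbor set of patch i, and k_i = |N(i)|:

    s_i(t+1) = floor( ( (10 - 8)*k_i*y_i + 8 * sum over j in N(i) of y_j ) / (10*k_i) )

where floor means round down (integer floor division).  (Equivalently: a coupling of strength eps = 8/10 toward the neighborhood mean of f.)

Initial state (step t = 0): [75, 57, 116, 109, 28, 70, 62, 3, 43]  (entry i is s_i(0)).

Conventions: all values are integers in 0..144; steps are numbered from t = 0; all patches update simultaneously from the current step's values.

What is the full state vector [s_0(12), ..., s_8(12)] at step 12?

Simulating step by step:
t=0: [75, 57, 116, 109, 28, 70, 62, 3, 43]
t=1: [76, 66, 89, 73, 65, 78, 68, 88, 75]
t=2: [64, 57, 57, 72, 66, 60, 60, 70, 49]
t=3: [102, 99, 115, 94, 93, 105, 99, 106, 110]
t=4: [19, 24, 30, 13, 16, 28, 21, 19, 33]
t=5: [64, 64, 80, 58, 60, 72, 63, 67, 78]
t=6: [90, 87, 73, 97, 95, 79, 90, 88, 72]
t=7: [27, 28, 47, 18, 21, 39, 27, 28, 46]
t=8: [88, 90, 112, 79, 80, 102, 87, 90, 112]
t=9: [33, 31, 31, 33, 30, 42, 33, 31, 31]
t=10: [96, 93, 100, 102, 100, 100, 96, 93, 100]
t=11: [7, 8, 9, 8, 12, 13, 7, 8, 9]
t=12: [23, 26, 27, 28, 29, 30, 23, 26, 27]

Answer: [23, 26, 27, 28, 29, 30, 23, 26, 27]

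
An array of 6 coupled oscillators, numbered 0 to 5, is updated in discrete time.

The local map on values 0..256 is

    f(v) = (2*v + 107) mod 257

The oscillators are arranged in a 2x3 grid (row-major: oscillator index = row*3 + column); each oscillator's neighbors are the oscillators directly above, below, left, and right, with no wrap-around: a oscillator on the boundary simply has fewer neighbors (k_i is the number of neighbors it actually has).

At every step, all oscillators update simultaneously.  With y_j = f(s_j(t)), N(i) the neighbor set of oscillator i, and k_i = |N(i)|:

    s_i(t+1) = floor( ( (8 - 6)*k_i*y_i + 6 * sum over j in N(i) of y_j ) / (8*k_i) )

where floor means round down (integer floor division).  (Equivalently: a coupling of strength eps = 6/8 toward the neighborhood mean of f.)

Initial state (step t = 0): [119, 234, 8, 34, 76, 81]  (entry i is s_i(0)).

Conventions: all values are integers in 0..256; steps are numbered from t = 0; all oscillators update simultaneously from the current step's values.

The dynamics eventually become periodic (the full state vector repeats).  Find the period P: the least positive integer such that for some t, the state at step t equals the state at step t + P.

Answer: 14
Key observation: The state at step 72, [66, 150, 66, 150, 66, 150], reappears at step 86 — and no state repeats earlier — so the cycle the system enters has period 14.

Derivation:
t=0: [119, 234, 8, 34, 76, 81]
t=1: [110, 68, 58, 77, 62, 49]
t=2: [110, 191, 223, 113, 170, 221]
t=3: [133, 132, 109, 116, 133, 94]
t=4: [102, 103, 74, 107, 87, 78]
t=5: [58, 97, 87, 45, 37, 106]
t=6: [146, 118, 45, 200, 121, 92]
t=7: [161, 129, 94, 150, 115, 116]
t=8: [139, 99, 80, 132, 105, 64]
t=9: [92, 61, 108, 99, 114, 85]
t=10: [112, 101, 109, 54, 93, 59]
t=11: [118, 57, 120, 95, 132, 95]
t=12: [119, 127, 120, 85, 103, 86]
t=13: [68, 84, 69, 59, 50, 60]
t=14: [151, 178, 153, 225, 169, 226]
t=15: [131, 175, 133, 138, 120, 140]
t=16: [150, 129, 152, 107, 136, 109]
t=17: [102, 133, 104, 118, 90, 120]
t=18: [89, 64, 91, 53, 80, 55]
t=19: [175, 76, 177, 67, 168, 70]
t=20: [141, 148, 144, 205, 169, 208]
t=21: [88, 151, 92, 120, 86, 124]
t=22: [97, 58, 102, 40, 90, 45]
t=23: [164, 87, 171, 74, 159, 80]
t=24: [149, 140, 60, 193, 114, 137]
t=25: [174, 145, 152, 143, 142, 145]
t=26: [153, 156, 143, 158, 137, 143]
t=27: [162, 144, 145, 146, 147, 131]
t=28: [148, 149, 128, 154, 134, 134]
t=29: [151, 129, 126, 138, 135, 113]
t=30: [125, 120, 94, 133, 107, 102]
t=31: [102, 73, 63, 90, 81, 51]
t=32: [119, 138, 231, 32, 126, 144]
t=33: [133, 92, 112, 114, 134, 93]
t=34: [71, 85, 44, 107, 66, 81]
t=35: [93, 175, 60, 199, 83, 165]
t=36: [177, 119, 199, 81, 161, 136]
t=37: [88, 178, 140, 144, 98, 188]
t=38: [135, 102, 194, 61, 154, 122]
t=39: [136, 142, 115, 161, 133, 172]
t=40: [145, 113, 143, 132, 154, 122]
t=41: [106, 127, 97, 140, 110, 133]
t=42: [103, 70, 93, 82, 105, 71]
t=43: [111, 99, 195, 47, 142, 98]
t=44: [111, 123, 95, 127, 107, 151]
t=45: [93, 68, 103, 77, 104, 77]
t=46: [101, 98, 106, 36, 77, 43]
t=47: [97, 41, 105, 65, 105, 73]
t=48: [170, 88, 180, 98, 184, 108]
t=49: [74, 161, 87, 164, 89, 177]
t=50: [195, 119, 147, 150, 145, 70]
t=51: [149, 153, 161, 180, 156, 168]
t=52: [174, 159, 171, 168, 178, 171]
t=53: [182, 191, 183, 198, 188, 197]
t=54: [232, 222, 232, 226, 237, 226]
t=55: [45, 54, 45, 57, 48, 57]
t=56: [212, 203, 212, 205, 215, 205]
t=57: [101, 78, 101, 15, 71, 15]
t=58: [66, 89, 66, 147, 132, 147]
t=59: [124, 155, 124, 168, 107, 168]
t=60: [154, 105, 154, 107, 149, 107]
t=61: [86, 131, 86, 130, 84, 130]
t=62: [88, 43, 88, 42, 87, 42]
t=63: [150, 67, 150, 66, 149, 66]
t=64: [217, 172, 217, 171, 216, 171]
t=65: [151, 68, 151, 67, 150, 67]
t=66: [219, 174, 219, 173, 218, 173]
t=67: [155, 72, 155, 71, 154, 71]
t=68: [227, 182, 227, 181, 226, 181]
t=69: [171, 88, 171, 87, 170, 87]
t=70: [66, 150, 66, 149, 66, 149]
t=71: [171, 216, 171, 216, 171, 216]
t=72: [66, 150, 66, 150, 66, 150]
t=73: [172, 216, 172, 216, 172, 216]
t=74: [67, 151, 67, 151, 67, 151]
t=75: [174, 218, 174, 218, 174, 218]
t=76: [71, 155, 71, 155, 71, 155]
t=77: [182, 226, 182, 226, 182, 226]
t=78: [87, 171, 87, 171, 87, 171]
t=79: [150, 66, 150, 66, 150, 66]
t=80: [216, 172, 216, 172, 216, 172]
t=81: [151, 67, 151, 67, 151, 67]
t=82: [218, 174, 218, 174, 218, 174]
t=83: [155, 71, 155, 71, 155, 71]
t=84: [226, 182, 226, 182, 226, 182]
t=85: [171, 87, 171, 87, 171, 87]
t=86: [66, 150, 66, 150, 66, 150]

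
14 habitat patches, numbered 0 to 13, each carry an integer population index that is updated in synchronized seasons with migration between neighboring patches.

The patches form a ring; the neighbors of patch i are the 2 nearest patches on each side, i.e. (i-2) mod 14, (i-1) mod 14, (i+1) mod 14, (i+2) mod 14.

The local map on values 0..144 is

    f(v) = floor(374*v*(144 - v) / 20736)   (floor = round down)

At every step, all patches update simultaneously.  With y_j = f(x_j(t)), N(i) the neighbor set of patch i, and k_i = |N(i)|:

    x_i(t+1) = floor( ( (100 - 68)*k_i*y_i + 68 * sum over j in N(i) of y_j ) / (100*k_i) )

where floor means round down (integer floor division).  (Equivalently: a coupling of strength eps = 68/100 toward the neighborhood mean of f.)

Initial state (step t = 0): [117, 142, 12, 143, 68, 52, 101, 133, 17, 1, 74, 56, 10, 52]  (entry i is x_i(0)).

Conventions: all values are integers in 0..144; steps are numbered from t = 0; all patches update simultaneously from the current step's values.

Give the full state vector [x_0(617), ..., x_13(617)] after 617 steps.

Simulating step by step:
t=0: [117, 142, 12, 143, 68, 52, 101, 133, 17, 1, 74, 56, 10, 52]
t=1: [42, 30, 35, 36, 62, 61, 66, 43, 45, 42, 55, 63, 62, 56]
t=2: [77, 71, 72, 75, 83, 85, 87, 82, 82, 82, 85, 87, 87, 82]
t=3: [91, 92, 92, 92, 91, 90, 90, 90, 90, 90, 90, 89, 90, 91]
t=4: [86, 86, 86, 86, 86, 86, 86, 87, 87, 87, 87, 87, 86, 86]
t=5: [89, 89, 89, 89, 89, 89, 89, 89, 89, 89, 89, 89, 89, 89]
t=6: [88, 88, 88, 88, 88, 88, 88, 88, 88, 88, 88, 88, 88, 88]
t=7: [88, 88, 88, 88, 88, 88, 88, 88, 88, 88, 88, 88, 88, 88]

Answer: [88, 88, 88, 88, 88, 88, 88, 88, 88, 88, 88, 88, 88, 88]
Key observation: The state at step 6, [88, 88, 88, 88, 88, 88, 88, 88, 88, 88, 88, 88, 88, 88], reappears at step 7: the system is in a cycle of period 1 from step 6 on.  Therefore the state at step 617 equals the state at step 6 + ((617 - 6) mod 1) = 6, which is [88, 88, 88, 88, 88, 88, 88, 88, 88, 88, 88, 88, 88, 88].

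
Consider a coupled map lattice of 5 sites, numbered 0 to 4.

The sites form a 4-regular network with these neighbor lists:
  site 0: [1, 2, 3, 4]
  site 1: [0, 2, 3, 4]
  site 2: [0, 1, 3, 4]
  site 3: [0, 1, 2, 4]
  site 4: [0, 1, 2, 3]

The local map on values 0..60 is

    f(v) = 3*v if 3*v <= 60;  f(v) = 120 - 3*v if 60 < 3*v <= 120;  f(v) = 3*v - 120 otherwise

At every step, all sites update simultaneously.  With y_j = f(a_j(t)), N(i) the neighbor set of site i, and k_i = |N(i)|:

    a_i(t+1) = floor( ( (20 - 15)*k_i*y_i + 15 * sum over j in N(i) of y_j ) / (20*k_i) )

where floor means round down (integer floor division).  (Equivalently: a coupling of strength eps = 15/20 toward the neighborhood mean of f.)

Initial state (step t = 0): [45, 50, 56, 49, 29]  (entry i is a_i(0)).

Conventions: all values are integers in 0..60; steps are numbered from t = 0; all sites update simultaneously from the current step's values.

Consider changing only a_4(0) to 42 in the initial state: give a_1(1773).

Simulating step by step:
t=0: [45, 50, 56, 49, 42]
t=1: [24, 25, 26, 25, 24]
t=2: [45, 45, 45, 45, 45]
t=3: [15, 15, 15, 15, 15]
t=4: [45, 45, 45, 45, 45]

Answer: a_1(1773) = 15
Key observation: The state at step 2, [45, 45, 45, 45, 45], reappears at step 4: the system is in a cycle of period 2 from step 2 on.  Therefore the state at step 1773 equals the state at step 2 + ((1773 - 2) mod 2) = 3, which is [15, 15, 15, 15, 15].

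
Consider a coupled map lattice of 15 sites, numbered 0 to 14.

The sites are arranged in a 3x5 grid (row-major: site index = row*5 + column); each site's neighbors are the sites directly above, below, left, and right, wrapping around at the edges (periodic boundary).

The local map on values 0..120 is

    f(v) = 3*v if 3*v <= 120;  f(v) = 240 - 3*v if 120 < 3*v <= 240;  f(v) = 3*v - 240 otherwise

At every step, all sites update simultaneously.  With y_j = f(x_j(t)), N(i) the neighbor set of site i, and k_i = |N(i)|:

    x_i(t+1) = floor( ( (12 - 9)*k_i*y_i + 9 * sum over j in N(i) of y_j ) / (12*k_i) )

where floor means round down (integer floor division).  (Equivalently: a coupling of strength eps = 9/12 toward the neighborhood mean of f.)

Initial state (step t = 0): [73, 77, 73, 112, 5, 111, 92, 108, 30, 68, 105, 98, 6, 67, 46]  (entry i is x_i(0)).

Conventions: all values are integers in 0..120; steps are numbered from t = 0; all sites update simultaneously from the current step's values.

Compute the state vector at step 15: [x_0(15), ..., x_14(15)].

Answer: [90, 69, 78, 71, 68, 91, 69, 78, 72, 67, 92, 68, 78, 73, 69]

Derivation:
t=0: [73, 77, 73, 112, 5, 111, 92, 108, 30, 68, 105, 98, 6, 67, 46]
t=1: [41, 27, 44, 54, 51, 54, 54, 51, 70, 65, 69, 39, 41, 67, 56]
t=2: [81, 99, 95, 69, 80, 70, 87, 84, 54, 61, 80, 87, 95, 65, 56]
t=3: [17, 31, 38, 39, 30, 22, 27, 38, 47, 48, 23, 28, 34, 54, 37]
t=4: [72, 85, 108, 100, 92, 72, 87, 102, 100, 92, 75, 85, 98, 99, 90]
t=5: [22, 30, 57, 59, 37, 24, 27, 57, 56, 37, 21, 23, 55, 52, 34]
t=6: [79, 75, 72, 78, 91, 78, 76, 72, 79, 94, 73, 75, 73, 79, 94]
t=7: [14, 13, 18, 13, 25, 16, 14, 17, 14, 26, 17, 16, 17, 14, 29]
t=8: [50, 44, 47, 49, 64, 51, 45, 48, 49, 66, 54, 46, 49, 51, 67]
t=9: [82, 101, 97, 84, 61, 80, 99, 97, 82, 60, 79, 97, 95, 81, 57]
t=10: [24, 46, 44, 24, 41, 23, 45, 42, 25, 39, 24, 44, 40, 25, 40]
t=11: [85, 99, 103, 88, 100, 85, 99, 105, 89, 100, 87, 101, 105, 91, 101]
t=12: [32, 52, 60, 41, 45, 32, 53, 61, 42, 45, 34, 55, 63, 43, 48]
t=13: [96, 79, 72, 102, 103, 96, 78, 71, 101, 103, 93, 78, 69, 98, 103]
t=14: [41, 16, 30, 55, 64, 42, 17, 30, 56, 63, 41, 16, 29, 56, 60]
t=15: [90, 69, 78, 71, 68, 91, 69, 78, 72, 67, 92, 68, 78, 73, 69]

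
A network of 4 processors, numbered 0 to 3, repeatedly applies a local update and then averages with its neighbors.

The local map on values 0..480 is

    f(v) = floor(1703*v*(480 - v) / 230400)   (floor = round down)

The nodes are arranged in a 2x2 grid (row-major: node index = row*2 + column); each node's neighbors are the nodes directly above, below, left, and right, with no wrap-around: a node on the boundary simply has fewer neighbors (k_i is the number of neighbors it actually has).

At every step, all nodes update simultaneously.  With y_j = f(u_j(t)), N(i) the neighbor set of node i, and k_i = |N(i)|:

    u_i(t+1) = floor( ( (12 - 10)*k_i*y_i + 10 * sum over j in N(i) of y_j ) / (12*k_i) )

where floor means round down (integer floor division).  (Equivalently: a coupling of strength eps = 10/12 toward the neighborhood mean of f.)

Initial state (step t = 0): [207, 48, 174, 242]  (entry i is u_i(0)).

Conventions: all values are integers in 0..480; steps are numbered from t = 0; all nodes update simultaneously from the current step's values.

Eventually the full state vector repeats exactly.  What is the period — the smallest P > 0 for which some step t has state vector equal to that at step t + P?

Answer: 8
Key observation: The state at step 21, [423, 423, 423, 423], reappears at step 29 — and no state repeats earlier — so the cycle the system enters has period 8.

Derivation:
t=0: [207, 48, 174, 242]
t=1: [297, 376, 416, 298]
t=2: [268, 381, 366, 268]
t=3: [314, 395, 400, 314]
t=4: [265, 362, 360, 265]
t=5: [334, 403, 404, 334]
t=6: [249, 338, 337, 249]
t=7: [366, 413, 413, 366]
t=8: [221, 290, 290, 221]
t=9: [409, 420, 420, 409]
t=10: [190, 209, 209, 190]
t=11: [416, 408, 408, 416]
t=12: [213, 199, 199, 213]
t=13: [414, 418, 418, 414]
t=14: [192, 199, 199, 192]
t=15: [412, 408, 408, 412]
t=16: [215, 208, 208, 215]
t=17: [418, 420, 420, 418]
t=18: [186, 190, 190, 186]
t=19: [406, 404, 404, 406]
t=20: [225, 222, 222, 225]
t=21: [423, 423, 423, 423]
t=22: [178, 178, 178, 178]
t=23: [397, 397, 397, 397]
t=24: [243, 243, 243, 243]
t=25: [425, 425, 425, 425]
t=26: [172, 172, 172, 172]
t=27: [391, 391, 391, 391]
t=28: [257, 257, 257, 257]
t=29: [423, 423, 423, 423]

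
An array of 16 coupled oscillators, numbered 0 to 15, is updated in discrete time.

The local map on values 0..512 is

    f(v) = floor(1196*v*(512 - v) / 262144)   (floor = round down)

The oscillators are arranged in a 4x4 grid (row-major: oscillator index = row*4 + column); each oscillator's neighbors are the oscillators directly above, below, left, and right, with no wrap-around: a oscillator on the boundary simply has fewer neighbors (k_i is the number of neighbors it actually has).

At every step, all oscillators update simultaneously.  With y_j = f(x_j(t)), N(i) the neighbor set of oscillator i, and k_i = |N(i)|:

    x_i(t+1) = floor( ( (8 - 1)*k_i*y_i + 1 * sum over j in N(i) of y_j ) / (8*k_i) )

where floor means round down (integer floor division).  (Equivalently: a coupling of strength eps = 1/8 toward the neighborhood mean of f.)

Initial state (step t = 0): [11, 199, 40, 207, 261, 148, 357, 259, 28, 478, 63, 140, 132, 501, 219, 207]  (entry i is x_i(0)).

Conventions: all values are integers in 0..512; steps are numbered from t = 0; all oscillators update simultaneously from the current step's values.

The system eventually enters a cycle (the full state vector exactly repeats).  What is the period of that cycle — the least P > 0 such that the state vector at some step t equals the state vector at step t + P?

Answer: 2
Key observation: The state at step 6, [293, 293, 293, 293, 293, 293, 293, 293, 293, 293, 293, 293, 293, 293, 293, 293], reappears at step 8 — and no state repeats earlier — so the cycle the system enters has period 2.

Derivation:
t=0: [11, 199, 40, 207, 261, 148, 357, 259, 28, 478, 63, 140, 132, 501, 219, 207]
t=1: [58, 263, 109, 276, 274, 242, 244, 293, 78, 79, 139, 237, 204, 46, 273, 285]
t=2: [142, 286, 212, 290, 283, 293, 292, 292, 165, 161, 239, 294, 265, 115, 286, 295]
t=3: [245, 291, 290, 292, 291, 291, 293, 292, 263, 257, 295, 292, 290, 217, 290, 292]
t=4: [297, 293, 292, 293, 293, 293, 292, 292, 297, 297, 292, 292, 293, 292, 292, 293]
t=5: [291, 292, 292, 292, 291, 292, 292, 292, 291, 291, 292, 292, 292, 292, 292, 292]
t=6: [293, 293, 293, 293, 293, 293, 293, 293, 293, 293, 293, 293, 293, 293, 293, 293]
t=7: [292, 292, 292, 292, 292, 292, 292, 292, 292, 292, 292, 292, 292, 292, 292, 292]
t=8: [293, 293, 293, 293, 293, 293, 293, 293, 293, 293, 293, 293, 293, 293, 293, 293]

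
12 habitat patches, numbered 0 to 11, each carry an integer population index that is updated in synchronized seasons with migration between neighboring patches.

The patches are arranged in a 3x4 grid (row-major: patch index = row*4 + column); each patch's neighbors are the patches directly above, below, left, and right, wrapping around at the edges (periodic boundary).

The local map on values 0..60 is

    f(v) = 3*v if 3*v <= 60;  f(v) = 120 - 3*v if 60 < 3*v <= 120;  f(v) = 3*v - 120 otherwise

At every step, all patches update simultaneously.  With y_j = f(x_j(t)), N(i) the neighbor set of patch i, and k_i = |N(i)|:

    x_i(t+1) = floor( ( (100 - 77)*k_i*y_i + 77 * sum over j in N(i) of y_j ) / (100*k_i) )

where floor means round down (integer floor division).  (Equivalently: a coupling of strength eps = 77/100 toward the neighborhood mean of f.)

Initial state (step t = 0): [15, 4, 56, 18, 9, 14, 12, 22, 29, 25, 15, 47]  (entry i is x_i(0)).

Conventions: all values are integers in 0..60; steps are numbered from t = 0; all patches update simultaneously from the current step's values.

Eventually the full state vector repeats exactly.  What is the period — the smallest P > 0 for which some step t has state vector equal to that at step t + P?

Simulating step by step:
t=0: [15, 4, 56, 18, 9, 14, 12, 22, 29, 25, 15, 47]
t=1: [34, 37, 39, 44, 39, 32, 44, 38, 34, 35, 39, 40]
t=2: [12, 13, 7, 7, 13, 13, 9, 6, 11, 13, 6, 7]
t=3: [33, 34, 25, 23, 33, 36, 24, 24, 33, 33, 24, 22]
t=4: [26, 23, 42, 44, 24, 23, 40, 44, 27, 23, 43, 44]
t=5: [38, 40, 15, 16, 38, 40, 15, 16, 38, 40, 15, 16]
t=6: [12, 9, 36, 39, 12, 9, 36, 39, 12, 9, 36, 39]
t=7: [27, 25, 13, 11, 27, 25, 13, 11, 27, 25, 13, 11]
t=8: [39, 42, 39, 35, 39, 42, 39, 35, 39, 42, 39, 35]
t=9: [5, 4, 5, 10, 5, 4, 5, 10, 5, 4, 5, 10]
t=10: [17, 13, 17, 24, 17, 13, 17, 24, 17, 13, 17, 24]
t=11: [48, 43, 48, 49, 48, 43, 48, 49, 48, 43, 48, 49]
t=12: [21, 14, 21, 25, 21, 14, 21, 25, 21, 14, 21, 25]
t=13: [51, 47, 51, 49, 51, 47, 51, 49, 51, 47, 51, 49]
t=14: [29, 25, 29, 29, 29, 25, 29, 29, 29, 25, 29, 29]
t=15: [35, 40, 35, 33, 35, 40, 35, 33, 35, 40, 35, 33]
t=16: [13, 5, 13, 18, 13, 5, 13, 18, 13, 5, 13, 18]
t=17: [37, 24, 37, 48, 37, 24, 37, 48, 37, 24, 37, 48]
t=18: [19, 32, 19, 18, 19, 32, 19, 18, 19, 32, 19, 18]
t=19: [50, 36, 50, 55, 50, 36, 50, 55, 50, 36, 50, 55]
t=20: [29, 18, 29, 39, 29, 18, 29, 39, 29, 18, 29, 39]
t=21: [31, 45, 31, 14, 31, 45, 31, 14, 31, 45, 31, 14]
t=22: [27, 19, 27, 36, 27, 19, 27, 36, 27, 19, 27, 36]
t=23: [37, 50, 37, 22, 37, 50, 37, 22, 37, 50, 37, 22]
t=24: [21, 21, 21, 36, 21, 21, 21, 36, 21, 21, 21, 36]
t=25: [48, 57, 48, 29, 48, 57, 48, 29, 48, 57, 48, 29]
t=26: [30, 40, 30, 29, 30, 40, 30, 29, 30, 40, 30, 29]
t=27: [24, 11, 24, 31, 24, 11, 24, 31, 24, 11, 24, 31]
t=28: [41, 38, 41, 35, 41, 38, 41, 35, 41, 38, 41, 35]
t=29: [5, 4, 5, 10, 5, 4, 5, 10, 5, 4, 5, 10]

Answer: 20
Key observation: The state at step 9, [5, 4, 5, 10, 5, 4, 5, 10, 5, 4, 5, 10], reappears at step 29 — and no state repeats earlier — so the cycle the system enters has period 20.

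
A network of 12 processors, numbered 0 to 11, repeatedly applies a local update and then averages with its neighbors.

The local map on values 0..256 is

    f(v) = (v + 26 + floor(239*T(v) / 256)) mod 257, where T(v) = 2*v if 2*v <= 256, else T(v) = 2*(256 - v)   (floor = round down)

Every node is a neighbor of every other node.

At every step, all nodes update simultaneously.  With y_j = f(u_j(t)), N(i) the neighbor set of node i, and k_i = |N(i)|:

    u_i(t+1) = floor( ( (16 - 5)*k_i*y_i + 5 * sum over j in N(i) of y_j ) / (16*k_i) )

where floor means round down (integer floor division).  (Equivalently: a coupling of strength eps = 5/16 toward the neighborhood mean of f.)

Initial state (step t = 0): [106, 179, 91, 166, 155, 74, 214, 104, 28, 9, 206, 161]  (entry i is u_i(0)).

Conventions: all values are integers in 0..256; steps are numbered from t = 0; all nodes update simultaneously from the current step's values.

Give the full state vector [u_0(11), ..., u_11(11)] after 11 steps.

Answer: [199, 187, 109, 43, 109, 184, 107, 115, 78, 44, 171, 78]

Derivation:
t=0: [106, 179, 91, 166, 155, 74, 214, 104, 28, 9, 206, 161]
t=1: [78, 91, 50, 99, 105, 188, 71, 75, 101, 65, 76, 101]
t=2: [212, 67, 159, 82, 94, 102, 199, 206, 86, 187, 208, 86]
t=3: [64, 166, 94, 25, 48, 63, 71, 67, 33, 78, 66, 33]
t=4: [193, 123, 80, 119, 163, 191, 206, 199, 134, 219, 197, 134]
t=5: [88, 116, 204, 109, 105, 89, 81, 85, 122, 74, 86, 122]
t=6: [38, 91, 70, 78, 70, 40, 25, 32, 102, 181, 34, 102]
t=7: [132, 63, 193, 208, 193, 136, 108, 121, 84, 103, 125, 84]
t=8: [118, 166, 83, 74, 83, 116, 82, 106, 36, 73, 114, 36]
t=9: [105, 102, 38, 191, 38, 101, 37, 82, 119, 189, 97, 119]
t=10: [75, 69, 117, 82, 117, 67, 116, 31, 101, 83, 60, 101]
t=11: [199, 187, 109, 43, 109, 184, 107, 115, 78, 44, 171, 78]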